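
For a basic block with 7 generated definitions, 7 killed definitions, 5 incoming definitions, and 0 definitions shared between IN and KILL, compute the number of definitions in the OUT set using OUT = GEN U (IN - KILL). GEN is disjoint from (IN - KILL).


IN - KILL: 5 - 0 = 5 surviving definitions
OUT = GEN + surviving = 7 + 5 = 12

12


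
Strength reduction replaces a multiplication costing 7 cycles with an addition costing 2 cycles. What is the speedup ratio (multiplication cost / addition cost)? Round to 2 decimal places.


Ratio = mult_cost / add_cost = 7 / 2 = 3.5

3.5


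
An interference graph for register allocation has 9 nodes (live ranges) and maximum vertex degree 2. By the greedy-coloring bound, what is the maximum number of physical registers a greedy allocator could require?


Greedy coloring never needs more than (max_degree + 1) colors: when coloring a vertex, at most max_degree neighbors are already colored.
Upper bound = 2 + 1 = 3

3


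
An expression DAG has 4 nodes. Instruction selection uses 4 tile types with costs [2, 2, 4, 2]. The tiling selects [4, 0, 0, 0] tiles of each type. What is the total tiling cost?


Total cost = sum(count_i * cost_i)
= 4*2 + 0*2 + 0*4 + 0*2
= 8

8


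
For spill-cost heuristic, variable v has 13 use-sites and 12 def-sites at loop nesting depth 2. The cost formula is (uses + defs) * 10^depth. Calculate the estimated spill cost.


uses + defs = 13 + 12 = 25
10^2 = 100
Spill cost = 25 * 100 = 2500

2500


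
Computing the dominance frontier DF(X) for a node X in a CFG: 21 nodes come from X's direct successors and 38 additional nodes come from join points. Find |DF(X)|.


DF(X) = direct successor contributions + join point contributions
= 21 + 38 = 59

59


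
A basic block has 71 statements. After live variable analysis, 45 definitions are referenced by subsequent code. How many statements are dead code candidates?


Dead code = total statements - live definitions
= 71 - 45 = 26

26


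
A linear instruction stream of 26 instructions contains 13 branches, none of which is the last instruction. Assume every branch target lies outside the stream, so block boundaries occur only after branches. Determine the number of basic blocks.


With no in-sequence branch targets, the leaders are the first instruction plus the instruction after each branch.
Number of basic blocks = branches + 1
= 13 + 1 = 14

14


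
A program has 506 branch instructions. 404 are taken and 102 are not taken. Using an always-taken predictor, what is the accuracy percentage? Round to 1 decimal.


Predictor: always-taken
Correct predictions = 404
Accuracy = 404 / 506 * 100 = 79.8%

79.8


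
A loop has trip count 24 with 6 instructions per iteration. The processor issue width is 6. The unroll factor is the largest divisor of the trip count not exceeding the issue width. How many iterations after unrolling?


Largest divisor of 24 <= 6 is 6
New iterations = 24 / 6 = 4

4


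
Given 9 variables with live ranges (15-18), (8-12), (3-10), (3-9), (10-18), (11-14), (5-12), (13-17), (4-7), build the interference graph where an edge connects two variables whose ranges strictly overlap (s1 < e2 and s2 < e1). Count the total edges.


Check all pairs for overlapping intervals.
Two intervals (s1,e1) and (s2,e2) overlap if s1 < e2 and s2 < e1.
v0 (15-18) vs v1..v8: overlaps v4, v7 -> 2
v1 (8-12) vs v2..v8: overlaps v2, v3, v4, v5, v6 -> 5
v2 (3-10) vs v3..v8: overlaps v3, v6, v8 -> 3
v3 (3-9) vs v4..v8: overlaps v6, v8 -> 2
v4 (10-18) vs v5..v8: overlaps v5, v6, v7 -> 3
v5 (11-14) vs v6..v8: overlaps v6, v7 -> 2
v6 (5-12) vs v7..v8: overlaps v8 -> 1
v7 (13-17) vs v8: overlaps none -> 0
Total overlapping pairs = 2 + 5 + 3 + 2 + 3 + 2 + 1 + 0 = 18

18


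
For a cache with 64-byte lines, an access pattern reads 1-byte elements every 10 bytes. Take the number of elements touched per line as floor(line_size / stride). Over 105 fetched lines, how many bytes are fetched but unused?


Elements per line = floor(64 / 10) = 6
Bytes used per line = 6 * 1 = 6
Wasted per line = 64 - 6 = 58
Total wasted = 58 * 105 = 6090

6090


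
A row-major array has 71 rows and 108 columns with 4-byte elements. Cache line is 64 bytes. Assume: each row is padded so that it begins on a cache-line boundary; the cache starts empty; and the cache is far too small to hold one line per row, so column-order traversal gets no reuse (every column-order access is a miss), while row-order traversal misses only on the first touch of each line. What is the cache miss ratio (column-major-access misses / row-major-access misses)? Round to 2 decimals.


Each row occupies 108 * 4 = 432 bytes and starts on a line boundary, so it spans ceil(432 / 64) = 7 cache lines.
Row-major traversal misses (one per line touched): 71 * ceil(108 * 4 / 64) = 497
Column-major traversal misses (no reuse, every access misses): 71 * 108 = 7668
Ratio = 7668 / 497 = 15.43

15.43


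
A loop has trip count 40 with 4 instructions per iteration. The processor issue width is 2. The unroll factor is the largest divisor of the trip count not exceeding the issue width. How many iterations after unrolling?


Largest divisor of 40 <= 2 is 2
New iterations = 40 / 2 = 20

20


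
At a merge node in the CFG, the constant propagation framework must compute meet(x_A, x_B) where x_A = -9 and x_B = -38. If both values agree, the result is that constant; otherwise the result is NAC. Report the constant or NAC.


Meet operation: if both paths give the same constant, result is that constant; if they differ, result is NAC (not-a-constant).
Path A: -9, Path B: -38 -> differ
Result: not-a-constant -> NAC

NAC


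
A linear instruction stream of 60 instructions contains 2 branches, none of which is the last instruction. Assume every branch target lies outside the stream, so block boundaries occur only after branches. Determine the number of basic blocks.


With no in-sequence branch targets, the leaders are the first instruction plus the instruction after each branch.
Number of basic blocks = branches + 1
= 2 + 1 = 3

3


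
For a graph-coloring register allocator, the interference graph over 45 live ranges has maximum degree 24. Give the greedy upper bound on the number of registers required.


Greedy coloring never needs more than (max_degree + 1) colors: when coloring a vertex, at most max_degree neighbors are already colored.
Upper bound = 24 + 1 = 25

25


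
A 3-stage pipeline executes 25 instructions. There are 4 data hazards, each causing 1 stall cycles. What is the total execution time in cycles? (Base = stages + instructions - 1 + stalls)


Base cycles = 3 + 25 - 1 = 27
Total stalls = 4 * 1 = 4
Total = 27 + 4 = 31

31


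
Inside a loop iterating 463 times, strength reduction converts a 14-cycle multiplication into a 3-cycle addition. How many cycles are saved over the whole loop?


Per-iteration saving = 14 - 3 = 11
Total saved = 463 * 11 = 5093

5093


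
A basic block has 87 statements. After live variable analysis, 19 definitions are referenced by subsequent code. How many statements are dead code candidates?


Dead code = total statements - live definitions
= 87 - 19 = 68

68


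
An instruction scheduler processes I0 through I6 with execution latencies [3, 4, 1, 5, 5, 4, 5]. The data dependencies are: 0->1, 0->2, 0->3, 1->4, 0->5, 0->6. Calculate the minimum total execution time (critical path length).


Compute longest path through dependency graph: dist(Ik) = max over predecessors of dist + latency(Ik).
dist(I0) = latency 3 = 3
dist(I1) = dist(I0) + 4 = 3 + 4 = 7
dist(I2) = dist(I0) + 1 = 3 + 1 = 4
dist(I3) = dist(I0) + 5 = 3 + 5 = 8
dist(I4) = dist(I1) + 5 = 7 + 5 = 12
dist(I5) = dist(I0) + 4 = 3 + 4 = 7
dist(I6) = dist(I0) + 5 = 3 + 5 = 8
Critical path = max dist = 12

12


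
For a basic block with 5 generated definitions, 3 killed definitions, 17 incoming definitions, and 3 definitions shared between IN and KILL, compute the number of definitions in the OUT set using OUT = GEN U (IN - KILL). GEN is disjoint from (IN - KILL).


IN - KILL: 17 - 3 = 14 surviving definitions
OUT = GEN + surviving = 5 + 14 = 19

19


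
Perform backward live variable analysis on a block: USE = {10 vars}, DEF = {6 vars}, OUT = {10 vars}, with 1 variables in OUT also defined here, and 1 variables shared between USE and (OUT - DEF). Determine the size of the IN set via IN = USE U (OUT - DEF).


OUT - DEF: 10 - 1 = 9
|IN| = |USE| + |OUT - DEF| - |USE ∩ (OUT - DEF)| = 10 + 9 - 1 = 18

18


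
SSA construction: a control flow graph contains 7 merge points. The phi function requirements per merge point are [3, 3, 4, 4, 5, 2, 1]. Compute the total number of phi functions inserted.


Total phi functions = sum of phi functions at each join node
= 3 + 3 + 4 + 4 + 5 + 2 + 1 = 22

22


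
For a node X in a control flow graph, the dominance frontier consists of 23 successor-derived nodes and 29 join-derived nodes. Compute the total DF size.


DF(X) = direct successor contributions + join point contributions
= 23 + 29 = 52

52


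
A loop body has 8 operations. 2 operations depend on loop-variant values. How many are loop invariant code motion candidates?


Invariant candidates = total - loop-dependent
= 8 - 2 = 6

6


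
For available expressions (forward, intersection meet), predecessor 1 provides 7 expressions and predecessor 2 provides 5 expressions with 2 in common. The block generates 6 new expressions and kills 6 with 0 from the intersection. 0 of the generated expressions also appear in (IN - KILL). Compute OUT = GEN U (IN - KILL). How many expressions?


IN = intersection of predecessors = 2
IN - KILL = 2 - 0 = 2
|OUT| = |GEN| + |IN - KILL| - |GEN ∩ (IN - KILL)| = 6 + 2 - 0 = 8

8


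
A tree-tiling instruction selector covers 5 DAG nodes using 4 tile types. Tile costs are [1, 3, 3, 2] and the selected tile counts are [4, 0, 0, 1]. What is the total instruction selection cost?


Total cost = sum(count_i * cost_i)
= 4*1 + 0*3 + 0*3 + 1*2
= 6

6


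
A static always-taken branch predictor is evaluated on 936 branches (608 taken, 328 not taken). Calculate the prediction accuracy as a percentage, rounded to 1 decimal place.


Predictor: always-taken
Correct predictions = 608
Accuracy = 608 / 936 * 100 = 65.0%

65.0


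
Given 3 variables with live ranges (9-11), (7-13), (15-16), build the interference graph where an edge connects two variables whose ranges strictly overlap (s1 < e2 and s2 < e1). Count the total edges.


Check all pairs for overlapping intervals.
Two intervals (s1,e1) and (s2,e2) overlap if s1 < e2 and s2 < e1.
v0 (9-11) vs v1..v2: overlaps v1 -> 1
v1 (7-13) vs v2: overlaps none -> 0
Total overlapping pairs = 1 + 0 = 1

1


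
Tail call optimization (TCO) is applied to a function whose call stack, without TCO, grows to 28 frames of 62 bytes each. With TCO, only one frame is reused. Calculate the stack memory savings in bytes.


Without TCO: 28 * 62 = 1736 bytes
With TCO: reuse 1 frame = 62 bytes
Savings = 1736 - 62 = 1674

1674


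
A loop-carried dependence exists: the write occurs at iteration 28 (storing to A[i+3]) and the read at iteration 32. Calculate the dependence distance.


Distance = read iteration - write iteration
= 32 - 28 = 4

4


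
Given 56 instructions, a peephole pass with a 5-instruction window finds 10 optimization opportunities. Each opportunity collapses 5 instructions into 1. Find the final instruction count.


Each match removes 4 instructions.
Total removed = 10 * 4 = 40
Remaining = 56 - 40 = 16

16


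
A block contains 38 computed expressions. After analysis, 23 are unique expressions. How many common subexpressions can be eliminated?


CSE count = total expressions - unique expressions
= 38 - 23 = 15

15


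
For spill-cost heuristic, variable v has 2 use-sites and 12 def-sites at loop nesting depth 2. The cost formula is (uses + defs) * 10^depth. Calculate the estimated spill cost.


uses + defs = 2 + 12 = 14
10^2 = 100
Spill cost = 14 * 100 = 1400

1400


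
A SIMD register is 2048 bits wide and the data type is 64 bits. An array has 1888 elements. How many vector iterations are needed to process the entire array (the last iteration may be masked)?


Width = 2048 / 64 = 32 elements per vector op
Iterations = ceil(1888 / 32) = 59

59


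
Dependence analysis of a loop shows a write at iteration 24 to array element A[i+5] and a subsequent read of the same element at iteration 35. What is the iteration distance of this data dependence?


Distance = read iteration - write iteration
= 35 - 24 = 11

11


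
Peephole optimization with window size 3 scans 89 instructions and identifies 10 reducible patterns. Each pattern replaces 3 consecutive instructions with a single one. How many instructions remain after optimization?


Each match removes 2 instructions.
Total removed = 10 * 2 = 20
Remaining = 89 - 20 = 69

69


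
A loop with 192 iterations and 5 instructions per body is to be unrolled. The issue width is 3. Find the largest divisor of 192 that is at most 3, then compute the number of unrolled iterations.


Largest divisor of 192 <= 3 is 3
New iterations = 192 / 3 = 64

64


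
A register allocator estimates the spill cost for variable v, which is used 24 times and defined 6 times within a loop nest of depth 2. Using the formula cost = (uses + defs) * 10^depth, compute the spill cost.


uses + defs = 24 + 6 = 30
10^2 = 100
Spill cost = 30 * 100 = 3000

3000


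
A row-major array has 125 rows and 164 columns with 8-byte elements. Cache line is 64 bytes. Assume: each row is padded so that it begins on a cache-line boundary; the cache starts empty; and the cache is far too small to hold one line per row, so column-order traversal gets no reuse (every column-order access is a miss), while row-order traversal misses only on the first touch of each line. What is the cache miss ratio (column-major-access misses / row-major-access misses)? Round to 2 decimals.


Each row occupies 164 * 8 = 1312 bytes and starts on a line boundary, so it spans ceil(1312 / 64) = 21 cache lines.
Row-major traversal misses (one per line touched): 125 * ceil(164 * 8 / 64) = 2625
Column-major traversal misses (no reuse, every access misses): 125 * 164 = 20500
Ratio = 20500 / 2625 = 7.81

7.81


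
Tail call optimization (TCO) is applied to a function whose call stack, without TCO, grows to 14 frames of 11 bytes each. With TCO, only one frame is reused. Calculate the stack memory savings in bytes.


Without TCO: 14 * 11 = 154 bytes
With TCO: reuse 1 frame = 11 bytes
Savings = 154 - 11 = 143

143


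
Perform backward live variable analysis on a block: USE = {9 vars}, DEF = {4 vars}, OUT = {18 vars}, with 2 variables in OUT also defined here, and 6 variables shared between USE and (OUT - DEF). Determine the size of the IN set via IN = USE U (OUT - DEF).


OUT - DEF: 18 - 2 = 16
|IN| = |USE| + |OUT - DEF| - |USE ∩ (OUT - DEF)| = 9 + 16 - 6 = 19

19


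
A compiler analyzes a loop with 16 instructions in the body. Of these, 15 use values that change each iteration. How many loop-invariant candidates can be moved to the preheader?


Invariant candidates = total - loop-dependent
= 16 - 15 = 1

1


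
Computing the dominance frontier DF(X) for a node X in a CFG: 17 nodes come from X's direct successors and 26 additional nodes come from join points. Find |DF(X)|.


DF(X) = direct successor contributions + join point contributions
= 17 + 26 = 43

43


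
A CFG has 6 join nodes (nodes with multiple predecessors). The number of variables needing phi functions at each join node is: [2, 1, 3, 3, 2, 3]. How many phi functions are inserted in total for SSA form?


Total phi functions = sum of phi functions at each join node
= 2 + 1 + 3 + 3 + 2 + 3 = 14

14


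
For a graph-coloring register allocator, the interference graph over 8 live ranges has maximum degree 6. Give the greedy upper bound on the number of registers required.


Greedy coloring never needs more than (max_degree + 1) colors: when coloring a vertex, at most max_degree neighbors are already colored.
Upper bound = 6 + 1 = 7

7


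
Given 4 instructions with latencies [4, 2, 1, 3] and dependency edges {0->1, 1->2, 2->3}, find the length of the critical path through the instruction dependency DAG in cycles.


Compute longest path through dependency graph: dist(Ik) = max over predecessors of dist + latency(Ik).
dist(I0) = latency 4 = 4
dist(I1) = dist(I0) + 2 = 4 + 2 = 6
dist(I2) = dist(I1) + 1 = 6 + 1 = 7
dist(I3) = dist(I2) + 3 = 7 + 3 = 10
Critical path = max dist = 10

10


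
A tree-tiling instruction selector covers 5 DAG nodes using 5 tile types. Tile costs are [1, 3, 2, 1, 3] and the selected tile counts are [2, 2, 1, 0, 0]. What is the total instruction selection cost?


Total cost = sum(count_i * cost_i)
= 2*1 + 2*3 + 1*2 + 0*1 + 0*3
= 10

10


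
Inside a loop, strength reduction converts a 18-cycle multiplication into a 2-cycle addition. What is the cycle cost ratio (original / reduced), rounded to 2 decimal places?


Ratio = mult_cost / add_cost = 18 / 2 = 9.0

9.0


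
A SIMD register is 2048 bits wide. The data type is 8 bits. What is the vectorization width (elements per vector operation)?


Width = SIMD bits / data type bits
= 2048 / 8 = 256

256


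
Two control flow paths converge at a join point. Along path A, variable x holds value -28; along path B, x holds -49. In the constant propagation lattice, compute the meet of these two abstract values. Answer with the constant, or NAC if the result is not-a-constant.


Meet operation: if both paths give the same constant, result is that constant; if they differ, result is NAC (not-a-constant).
Path A: -28, Path B: -49 -> differ
Result: not-a-constant -> NAC

NAC


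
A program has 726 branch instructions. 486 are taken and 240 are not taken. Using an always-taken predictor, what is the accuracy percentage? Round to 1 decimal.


Predictor: always-taken
Correct predictions = 486
Accuracy = 486 / 726 * 100 = 66.9%

66.9


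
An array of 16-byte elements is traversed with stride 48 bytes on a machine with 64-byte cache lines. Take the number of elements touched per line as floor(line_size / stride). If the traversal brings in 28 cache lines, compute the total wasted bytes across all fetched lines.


Elements per line = floor(64 / 48) = 1
Bytes used per line = 1 * 16 = 16
Wasted per line = 64 - 16 = 48
Total wasted = 48 * 28 = 1344

1344


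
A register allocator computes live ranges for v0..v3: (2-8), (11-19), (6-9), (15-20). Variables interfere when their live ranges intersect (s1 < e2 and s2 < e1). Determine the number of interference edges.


Check all pairs for overlapping intervals.
Two intervals (s1,e1) and (s2,e2) overlap if s1 < e2 and s2 < e1.
v0 (2-8) vs v1..v3: overlaps v2 -> 1
v1 (11-19) vs v2..v3: overlaps v3 -> 1
v2 (6-9) vs v3: overlaps none -> 0
Total overlapping pairs = 1 + 1 + 0 = 2

2


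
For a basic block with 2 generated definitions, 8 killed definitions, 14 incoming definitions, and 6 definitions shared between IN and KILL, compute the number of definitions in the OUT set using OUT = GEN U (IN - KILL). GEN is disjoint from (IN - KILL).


IN - KILL: 14 - 6 = 8 surviving definitions
OUT = GEN + surviving = 2 + 8 = 10

10


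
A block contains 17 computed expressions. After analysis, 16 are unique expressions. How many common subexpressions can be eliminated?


CSE count = total expressions - unique expressions
= 17 - 16 = 1

1


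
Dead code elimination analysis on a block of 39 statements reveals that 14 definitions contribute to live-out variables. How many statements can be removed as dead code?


Dead code = total statements - live definitions
= 39 - 14 = 25

25


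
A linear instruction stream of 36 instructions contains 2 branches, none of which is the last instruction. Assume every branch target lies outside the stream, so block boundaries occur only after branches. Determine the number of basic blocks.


With no in-sequence branch targets, the leaders are the first instruction plus the instruction after each branch.
Number of basic blocks = branches + 1
= 2 + 1 = 3

3


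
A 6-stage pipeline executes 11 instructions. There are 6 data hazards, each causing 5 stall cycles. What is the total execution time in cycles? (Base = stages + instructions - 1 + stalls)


Base cycles = 6 + 11 - 1 = 16
Total stalls = 6 * 5 = 30
Total = 16 + 30 = 46

46


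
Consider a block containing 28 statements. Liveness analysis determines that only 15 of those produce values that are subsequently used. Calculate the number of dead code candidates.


Dead code = total statements - live definitions
= 28 - 15 = 13

13


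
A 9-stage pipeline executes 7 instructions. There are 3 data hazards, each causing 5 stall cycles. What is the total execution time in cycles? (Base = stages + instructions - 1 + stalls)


Base cycles = 9 + 7 - 1 = 15
Total stalls = 3 * 5 = 15
Total = 15 + 15 = 30

30


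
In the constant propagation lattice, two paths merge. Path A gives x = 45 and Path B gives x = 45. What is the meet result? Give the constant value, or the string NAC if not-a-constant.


Meet operation: if both paths give the same constant, result is that constant; if they differ, result is NAC (not-a-constant).
Path A: 45, Path B: 45 -> equal
Result: constant -> 45

45


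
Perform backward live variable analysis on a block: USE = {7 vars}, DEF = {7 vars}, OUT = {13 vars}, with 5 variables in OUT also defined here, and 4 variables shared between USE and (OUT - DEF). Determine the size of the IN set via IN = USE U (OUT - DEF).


OUT - DEF: 13 - 5 = 8
|IN| = |USE| + |OUT - DEF| - |USE ∩ (OUT - DEF)| = 7 + 8 - 4 = 11

11


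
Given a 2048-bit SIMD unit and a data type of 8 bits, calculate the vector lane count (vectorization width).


Width = SIMD bits / data type bits
= 2048 / 8 = 256

256


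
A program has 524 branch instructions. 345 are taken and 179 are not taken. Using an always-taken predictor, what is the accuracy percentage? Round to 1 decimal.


Predictor: always-taken
Correct predictions = 345
Accuracy = 345 / 524 * 100 = 65.8%

65.8


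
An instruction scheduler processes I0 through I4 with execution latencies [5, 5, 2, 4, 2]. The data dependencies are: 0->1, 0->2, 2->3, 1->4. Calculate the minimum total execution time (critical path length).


Compute longest path through dependency graph: dist(Ik) = max over predecessors of dist + latency(Ik).
dist(I0) = latency 5 = 5
dist(I1) = dist(I0) + 5 = 5 + 5 = 10
dist(I2) = dist(I0) + 2 = 5 + 2 = 7
dist(I3) = dist(I2) + 4 = 7 + 4 = 11
dist(I4) = dist(I1) + 2 = 10 + 2 = 12
Critical path = max dist = 12

12


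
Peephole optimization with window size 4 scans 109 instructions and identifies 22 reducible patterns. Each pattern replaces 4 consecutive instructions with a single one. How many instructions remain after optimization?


Each match removes 3 instructions.
Total removed = 22 * 3 = 66
Remaining = 109 - 66 = 43

43


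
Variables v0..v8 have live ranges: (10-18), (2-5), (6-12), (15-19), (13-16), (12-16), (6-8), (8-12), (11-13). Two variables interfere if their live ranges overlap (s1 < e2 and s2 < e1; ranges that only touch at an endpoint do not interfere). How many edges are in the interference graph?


Check all pairs for overlapping intervals.
Two intervals (s1,e1) and (s2,e2) overlap if s1 < e2 and s2 < e1.
v0 (10-18) vs v1..v8: overlaps v2, v3, v4, v5, v7, v8 -> 6
v1 (2-5) vs v2..v8: overlaps none -> 0
v2 (6-12) vs v3..v8: overlaps v6, v7, v8 -> 3
v3 (15-19) vs v4..v8: overlaps v4, v5 -> 2
v4 (13-16) vs v5..v8: overlaps v5 -> 1
v5 (12-16) vs v6..v8: overlaps v8 -> 1
v6 (6-8) vs v7..v8: overlaps none -> 0
v7 (8-12) vs v8: overlaps v8 -> 1
Total overlapping pairs = 6 + 0 + 3 + 2 + 1 + 1 + 0 + 1 = 14

14


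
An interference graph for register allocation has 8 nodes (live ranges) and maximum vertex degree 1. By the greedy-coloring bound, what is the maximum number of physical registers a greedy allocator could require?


Greedy coloring never needs more than (max_degree + 1) colors: when coloring a vertex, at most max_degree neighbors are already colored.
Upper bound = 1 + 1 = 2

2


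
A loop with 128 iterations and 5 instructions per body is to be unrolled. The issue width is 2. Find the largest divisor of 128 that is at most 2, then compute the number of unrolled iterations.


Largest divisor of 128 <= 2 is 2
New iterations = 128 / 2 = 64

64


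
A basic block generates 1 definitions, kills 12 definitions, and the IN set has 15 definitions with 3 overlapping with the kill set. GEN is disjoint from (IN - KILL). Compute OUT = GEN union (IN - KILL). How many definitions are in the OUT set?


IN - KILL: 15 - 3 = 12 surviving definitions
OUT = GEN + surviving = 1 + 12 = 13

13


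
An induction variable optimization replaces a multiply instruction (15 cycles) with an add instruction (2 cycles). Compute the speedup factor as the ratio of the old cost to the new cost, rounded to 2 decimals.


Ratio = mult_cost / add_cost = 15 / 2 = 7.5

7.5


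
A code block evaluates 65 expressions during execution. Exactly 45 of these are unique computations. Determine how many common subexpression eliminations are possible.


CSE count = total expressions - unique expressions
= 65 - 45 = 20

20


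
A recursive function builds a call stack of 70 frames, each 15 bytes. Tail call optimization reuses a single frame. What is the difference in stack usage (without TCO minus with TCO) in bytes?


Without TCO: 70 * 15 = 1050 bytes
With TCO: reuse 1 frame = 15 bytes
Savings = 1050 - 15 = 1035

1035


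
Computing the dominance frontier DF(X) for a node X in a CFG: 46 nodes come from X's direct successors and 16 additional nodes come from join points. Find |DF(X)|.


DF(X) = direct successor contributions + join point contributions
= 46 + 16 = 62

62


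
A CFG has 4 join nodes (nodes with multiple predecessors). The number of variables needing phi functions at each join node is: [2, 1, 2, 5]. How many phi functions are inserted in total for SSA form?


Total phi functions = sum of phi functions at each join node
= 2 + 1 + 2 + 5 = 10

10


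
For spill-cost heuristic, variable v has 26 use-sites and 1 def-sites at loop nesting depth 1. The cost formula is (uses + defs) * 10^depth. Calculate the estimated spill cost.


uses + defs = 26 + 1 = 27
10^1 = 10
Spill cost = 27 * 10 = 270

270


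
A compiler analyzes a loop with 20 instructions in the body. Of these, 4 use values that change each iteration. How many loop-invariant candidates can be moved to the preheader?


Invariant candidates = total - loop-dependent
= 20 - 4 = 16

16


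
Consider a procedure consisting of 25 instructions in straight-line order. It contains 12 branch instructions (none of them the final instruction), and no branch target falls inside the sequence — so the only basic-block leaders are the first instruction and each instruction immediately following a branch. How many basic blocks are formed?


With no in-sequence branch targets, the leaders are the first instruction plus the instruction after each branch.
Number of basic blocks = branches + 1
= 12 + 1 = 13

13


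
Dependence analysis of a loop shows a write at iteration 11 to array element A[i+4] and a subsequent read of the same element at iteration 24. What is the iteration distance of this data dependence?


Distance = read iteration - write iteration
= 24 - 11 = 13

13


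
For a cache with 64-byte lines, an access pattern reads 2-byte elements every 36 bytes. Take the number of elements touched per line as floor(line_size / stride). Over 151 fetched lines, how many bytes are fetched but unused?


Elements per line = floor(64 / 36) = 1
Bytes used per line = 1 * 2 = 2
Wasted per line = 64 - 2 = 62
Total wasted = 62 * 151 = 9362

9362


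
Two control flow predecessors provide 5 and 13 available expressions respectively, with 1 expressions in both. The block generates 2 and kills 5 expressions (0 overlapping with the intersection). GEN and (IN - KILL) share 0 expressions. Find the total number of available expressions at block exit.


IN = intersection of predecessors = 1
IN - KILL = 1 - 0 = 1
|OUT| = |GEN| + |IN - KILL| - |GEN ∩ (IN - KILL)| = 2 + 1 - 0 = 3

3


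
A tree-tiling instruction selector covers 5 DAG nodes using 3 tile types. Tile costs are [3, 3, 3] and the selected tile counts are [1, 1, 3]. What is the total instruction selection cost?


Total cost = sum(count_i * cost_i)
= 1*3 + 1*3 + 3*3
= 15

15


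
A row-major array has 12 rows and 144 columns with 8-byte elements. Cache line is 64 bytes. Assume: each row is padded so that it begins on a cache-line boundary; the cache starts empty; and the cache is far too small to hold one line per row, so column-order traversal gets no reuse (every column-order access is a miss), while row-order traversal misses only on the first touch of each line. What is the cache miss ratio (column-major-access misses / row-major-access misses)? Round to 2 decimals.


Each row occupies 144 * 8 = 1152 bytes and starts on a line boundary, so it spans ceil(1152 / 64) = 18 cache lines.
Row-major traversal misses (one per line touched): 12 * ceil(144 * 8 / 64) = 216
Column-major traversal misses (no reuse, every access misses): 12 * 144 = 1728
Ratio = 1728 / 216 = 8.0

8.0


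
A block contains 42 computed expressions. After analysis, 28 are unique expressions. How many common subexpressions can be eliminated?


CSE count = total expressions - unique expressions
= 42 - 28 = 14

14


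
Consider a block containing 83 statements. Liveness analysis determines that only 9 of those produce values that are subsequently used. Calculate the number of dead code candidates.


Dead code = total statements - live definitions
= 83 - 9 = 74

74


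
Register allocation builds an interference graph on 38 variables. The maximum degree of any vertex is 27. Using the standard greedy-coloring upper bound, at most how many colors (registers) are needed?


Greedy coloring never needs more than (max_degree + 1) colors: when coloring a vertex, at most max_degree neighbors are already colored.
Upper bound = 27 + 1 = 28

28


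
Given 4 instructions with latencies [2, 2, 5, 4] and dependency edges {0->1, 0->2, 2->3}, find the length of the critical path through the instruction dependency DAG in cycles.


Compute longest path through dependency graph: dist(Ik) = max over predecessors of dist + latency(Ik).
dist(I0) = latency 2 = 2
dist(I1) = dist(I0) + 2 = 2 + 2 = 4
dist(I2) = dist(I0) + 5 = 2 + 5 = 7
dist(I3) = dist(I2) + 4 = 7 + 4 = 11
Critical path = max dist = 11

11


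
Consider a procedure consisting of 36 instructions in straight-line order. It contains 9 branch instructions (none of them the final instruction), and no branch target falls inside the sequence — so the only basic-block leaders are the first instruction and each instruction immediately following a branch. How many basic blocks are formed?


With no in-sequence branch targets, the leaders are the first instruction plus the instruction after each branch.
Number of basic blocks = branches + 1
= 9 + 1 = 10

10


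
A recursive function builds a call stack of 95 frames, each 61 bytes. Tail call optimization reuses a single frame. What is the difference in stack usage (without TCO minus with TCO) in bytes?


Without TCO: 95 * 61 = 5795 bytes
With TCO: reuse 1 frame = 61 bytes
Savings = 5795 - 61 = 5734

5734


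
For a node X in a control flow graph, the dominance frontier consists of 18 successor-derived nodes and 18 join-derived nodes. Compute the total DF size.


DF(X) = direct successor contributions + join point contributions
= 18 + 18 = 36

36


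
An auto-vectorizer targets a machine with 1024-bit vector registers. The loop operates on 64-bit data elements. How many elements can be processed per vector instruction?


Width = SIMD bits / data type bits
= 1024 / 64 = 16

16


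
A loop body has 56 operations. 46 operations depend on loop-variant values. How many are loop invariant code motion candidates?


Invariant candidates = total - loop-dependent
= 56 - 46 = 10

10


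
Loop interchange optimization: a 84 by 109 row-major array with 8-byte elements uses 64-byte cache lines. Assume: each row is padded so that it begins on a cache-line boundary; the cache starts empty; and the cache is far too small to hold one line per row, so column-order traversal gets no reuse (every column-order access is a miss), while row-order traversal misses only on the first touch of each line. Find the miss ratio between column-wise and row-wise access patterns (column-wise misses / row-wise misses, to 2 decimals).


Each row occupies 109 * 8 = 872 bytes and starts on a line boundary, so it spans ceil(872 / 64) = 14 cache lines.
Row-major traversal misses (one per line touched): 84 * ceil(109 * 8 / 64) = 1176
Column-major traversal misses (no reuse, every access misses): 84 * 109 = 9156
Ratio = 9156 / 1176 = 7.79

7.79


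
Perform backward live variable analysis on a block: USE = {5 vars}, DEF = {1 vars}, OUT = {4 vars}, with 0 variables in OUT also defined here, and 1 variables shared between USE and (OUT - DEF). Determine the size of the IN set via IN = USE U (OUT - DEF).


OUT - DEF: 4 - 0 = 4
|IN| = |USE| + |OUT - DEF| - |USE ∩ (OUT - DEF)| = 5 + 4 - 1 = 8

8


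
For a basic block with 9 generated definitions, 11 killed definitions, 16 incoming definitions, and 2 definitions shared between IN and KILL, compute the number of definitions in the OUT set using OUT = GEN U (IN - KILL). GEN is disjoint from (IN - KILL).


IN - KILL: 16 - 2 = 14 surviving definitions
OUT = GEN + surviving = 9 + 14 = 23

23


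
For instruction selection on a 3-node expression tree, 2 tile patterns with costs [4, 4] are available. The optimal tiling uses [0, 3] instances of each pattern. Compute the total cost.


Total cost = sum(count_i * cost_i)
= 0*4 + 3*4
= 12

12


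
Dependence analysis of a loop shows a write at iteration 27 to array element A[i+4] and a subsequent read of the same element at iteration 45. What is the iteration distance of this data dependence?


Distance = read iteration - write iteration
= 45 - 27 = 18

18


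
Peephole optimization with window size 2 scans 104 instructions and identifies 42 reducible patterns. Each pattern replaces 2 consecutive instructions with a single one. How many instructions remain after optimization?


Each match removes 1 instructions.
Total removed = 42 * 1 = 42
Remaining = 104 - 42 = 62

62


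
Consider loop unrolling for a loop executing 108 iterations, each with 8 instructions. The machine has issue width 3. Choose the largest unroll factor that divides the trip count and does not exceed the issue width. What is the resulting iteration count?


Largest divisor of 108 <= 3 is 3
New iterations = 108 / 3 = 36

36


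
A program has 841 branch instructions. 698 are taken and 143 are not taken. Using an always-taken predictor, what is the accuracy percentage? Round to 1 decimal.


Predictor: always-taken
Correct predictions = 698
Accuracy = 698 / 841 * 100 = 83.0%

83.0


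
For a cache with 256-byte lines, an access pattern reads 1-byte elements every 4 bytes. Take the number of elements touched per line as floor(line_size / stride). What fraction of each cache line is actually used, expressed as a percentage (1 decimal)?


Elements per cache line = floor(256 / 4) = 64
Bytes used = 64 * 1 = 64
Utilization = 64 / 256 * 100 = 25.0%

25.0


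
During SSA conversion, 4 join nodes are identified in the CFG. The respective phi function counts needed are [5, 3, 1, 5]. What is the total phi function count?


Total phi functions = sum of phi functions at each join node
= 5 + 3 + 1 + 5 = 14

14


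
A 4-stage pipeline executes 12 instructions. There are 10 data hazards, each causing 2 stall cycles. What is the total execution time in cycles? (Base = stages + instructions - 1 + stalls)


Base cycles = 4 + 12 - 1 = 15
Total stalls = 10 * 2 = 20
Total = 15 + 20 = 35

35


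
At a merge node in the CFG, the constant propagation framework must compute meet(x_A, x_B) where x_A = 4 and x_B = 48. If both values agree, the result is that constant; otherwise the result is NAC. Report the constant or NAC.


Meet operation: if both paths give the same constant, result is that constant; if they differ, result is NAC (not-a-constant).
Path A: 4, Path B: 48 -> differ
Result: not-a-constant -> NAC

NAC


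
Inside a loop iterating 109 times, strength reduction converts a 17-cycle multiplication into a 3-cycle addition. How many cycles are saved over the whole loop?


Per-iteration saving = 17 - 3 = 14
Total saved = 109 * 14 = 1526

1526


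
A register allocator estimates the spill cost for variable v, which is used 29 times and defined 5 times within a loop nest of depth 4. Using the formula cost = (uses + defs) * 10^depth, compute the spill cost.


uses + defs = 29 + 5 = 34
10^4 = 10000
Spill cost = 34 * 10000 = 340000

340000


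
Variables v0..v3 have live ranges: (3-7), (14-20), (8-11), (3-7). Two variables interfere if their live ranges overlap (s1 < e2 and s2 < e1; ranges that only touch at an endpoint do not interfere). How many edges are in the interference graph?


Check all pairs for overlapping intervals.
Two intervals (s1,e1) and (s2,e2) overlap if s1 < e2 and s2 < e1.
v0 (3-7) vs v1..v3: overlaps v3 -> 1
v1 (14-20) vs v2..v3: overlaps none -> 0
v2 (8-11) vs v3: overlaps none -> 0
Total overlapping pairs = 1 + 0 + 0 = 1

1


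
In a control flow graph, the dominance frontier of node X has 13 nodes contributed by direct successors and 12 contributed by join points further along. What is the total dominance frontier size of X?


DF(X) = direct successor contributions + join point contributions
= 13 + 12 = 25

25


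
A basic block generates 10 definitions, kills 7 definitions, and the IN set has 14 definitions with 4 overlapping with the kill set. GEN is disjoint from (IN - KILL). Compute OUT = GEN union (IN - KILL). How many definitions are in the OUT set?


IN - KILL: 14 - 4 = 10 surviving definitions
OUT = GEN + surviving = 10 + 10 = 20

20


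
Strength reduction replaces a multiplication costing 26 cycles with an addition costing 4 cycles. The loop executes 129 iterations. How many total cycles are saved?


Per-iteration saving = 26 - 4 = 22
Total saved = 129 * 22 = 2838

2838


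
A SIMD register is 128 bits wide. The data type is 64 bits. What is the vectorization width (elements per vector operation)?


Width = SIMD bits / data type bits
= 128 / 64 = 2

2


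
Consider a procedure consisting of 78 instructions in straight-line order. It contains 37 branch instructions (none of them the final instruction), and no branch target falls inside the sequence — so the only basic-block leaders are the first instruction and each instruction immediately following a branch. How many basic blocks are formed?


With no in-sequence branch targets, the leaders are the first instruction plus the instruction after each branch.
Number of basic blocks = branches + 1
= 37 + 1 = 38

38


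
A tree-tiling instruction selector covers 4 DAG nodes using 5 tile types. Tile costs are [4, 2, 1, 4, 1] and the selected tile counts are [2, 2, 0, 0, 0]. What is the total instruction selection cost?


Total cost = sum(count_i * cost_i)
= 2*4 + 2*2 + 0*1 + 0*4 + 0*1
= 12

12


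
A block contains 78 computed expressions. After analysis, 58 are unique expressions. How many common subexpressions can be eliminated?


CSE count = total expressions - unique expressions
= 78 - 58 = 20

20


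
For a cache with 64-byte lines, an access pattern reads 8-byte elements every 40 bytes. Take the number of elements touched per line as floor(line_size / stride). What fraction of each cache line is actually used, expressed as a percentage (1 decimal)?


Elements per cache line = floor(64 / 40) = 1
Bytes used = 1 * 8 = 8
Utilization = 8 / 64 * 100 = 12.5%

12.5
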